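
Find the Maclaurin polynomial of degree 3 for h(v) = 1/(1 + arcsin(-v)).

7*v^3/6 + v^2 + v + 1

Let u equal the inner series; expand the outer function in u and truncate.
h(0) = 1
h′(0) = 1
h′′(0) = 2
h′′′(0) = 7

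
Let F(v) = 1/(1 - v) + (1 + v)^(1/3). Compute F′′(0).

16/9

Combine the two series term by term.
From the series, [v^2] F = 8/9; multiply by 2! = 2 to get 16/9.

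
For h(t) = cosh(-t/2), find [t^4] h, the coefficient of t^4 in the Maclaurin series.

h(0) = 1
h′(0) = 0
h′′(0) = 1/4
h′′′(0) = 0
h^(4)(0) = 1/16
The Taylor polynomial is Σ h^(k)(0)/k! · t^k.

1/384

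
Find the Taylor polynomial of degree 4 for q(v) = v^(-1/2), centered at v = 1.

35*(v - 1)^4/128 - 5*(v - 1)^3/16 + 3*(v - 1)^2/8 - (v - 1)/2 + 1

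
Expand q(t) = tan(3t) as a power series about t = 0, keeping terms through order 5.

Compute the successive derivatives at the expansion point and divide by k!.
q(0) = 0
q′(0) = 3
q′′(0) = 0
q′′′(0) = 54
q^(4)(0) = 0
q^(5)(0) = 3888

162*t^5/5 + 9*t^3 + 3*t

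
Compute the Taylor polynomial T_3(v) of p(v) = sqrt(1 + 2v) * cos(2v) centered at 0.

-3*v^3/2 - 5*v^2/2 + v + 1

Take the Cauchy product of the two expansions.
p(0) = 1
p′(0) = 1
p′′(0) = -5
p′′′(0) = -9
Dividing each by k! gives the coefficients c_0, ..., c_3.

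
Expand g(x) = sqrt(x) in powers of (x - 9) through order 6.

g(9) = 3
g′(9) = 1/6
g′′(9) = -1/108
g′′′(9) = 1/648
g^(4)(9) = -5/11664
g^(5)(9) = 35/209952
g^(6)(9) = -35/419904

-7*(x - 9)^6/60466176 + 7*(x - 9)^5/5038848 - 5*(x - 9)^4/279936 + (x - 9)^3/3888 - (x - 9)^2/216 + (x - 9)/6 + 3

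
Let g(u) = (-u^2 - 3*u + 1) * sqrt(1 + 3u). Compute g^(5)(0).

Shift and add copies of the series according to the polynomial's terms.
From the series, [u^5] g = 3699/256; multiply by 5! = 120 to get 55485/32.

55485/32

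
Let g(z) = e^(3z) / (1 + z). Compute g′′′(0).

12

Take the Cauchy product of the two expansions.
The coefficient of z^3 in the expansion is 2, so g′′′(0) = 3! * (2) = 12.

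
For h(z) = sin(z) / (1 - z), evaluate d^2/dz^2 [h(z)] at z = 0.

Expand each factor separately, then convolve coefficients.
The coefficient of z^2 in the expansion is 1, so h′′(0) = 2! * (1) = 2.

2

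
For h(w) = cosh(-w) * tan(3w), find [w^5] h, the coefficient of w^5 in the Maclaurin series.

1481/40

Write out both Maclaurin series and multiply, keeping only the needed powers.
h(0) = 0
h′(0) = 3
h′′(0) = 0
h′′′(0) = 63
h^(4)(0) = 0
h^(5)(0) = 4443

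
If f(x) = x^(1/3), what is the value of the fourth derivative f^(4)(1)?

-80/81

Use the known series and substitute for the argument.
From the series, [(x - 1)^4] f = -10/243; multiply by 4! = 24 to get -80/81.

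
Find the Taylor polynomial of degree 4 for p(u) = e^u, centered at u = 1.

e*(u - 1)^4/24 + e*(u - 1)^3/6 + e*(u - 1)^2/2 + e*(u - 1) + e

[(u - 1)^0] = e;  [(u - 1)^1] = e;  [(u - 1)^2] = e/2;  [(u - 1)^3] = e/6;  [(u - 1)^4] = e/24.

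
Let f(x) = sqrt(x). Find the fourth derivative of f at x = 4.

The coefficient of (x - 4)^4 in the expansion is -5/16384, so f^(4)(4) = 4! * (-5/16384) = -15/2048.

-15/2048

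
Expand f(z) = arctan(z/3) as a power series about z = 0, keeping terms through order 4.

Use the known series and substitute for the argument.
f(0) = 0
f′(0) = 1/3
f′′(0) = 0
f′′′(0) = -2/27
f^(4)(0) = 0

-z^3/81 + z/3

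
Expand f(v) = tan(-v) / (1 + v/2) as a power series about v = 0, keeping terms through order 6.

Expand each factor separately, then convolve coefficients.
f(0) = 0
f′(0) = -1
f′′(0) = 1
f′′′(0) = -7/2
f^(4)(0) = 7
f^(5)(0) = -67/2
f^(6)(0) = 201/2

67*v^6/480 - 67*v^5/240 + 7*v^4/24 - 7*v^3/12 + v^2/2 - v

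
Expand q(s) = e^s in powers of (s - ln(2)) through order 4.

q(ln(2)) = 2
q′(ln(2)) = 2
q′′(ln(2)) = 2
q′′′(ln(2)) = 2
q^(4)(ln(2)) = 2

(s - ln(2))^4/12 + (s - ln(2))^3/3 + (s - ln(2))^2 + 2*(s - ln(2)) + 2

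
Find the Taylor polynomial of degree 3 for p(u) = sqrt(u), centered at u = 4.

(u - 4)^3/512 - (u - 4)^2/64 + (u - 4)/4 + 2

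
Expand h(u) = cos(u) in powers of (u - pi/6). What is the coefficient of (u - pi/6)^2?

Use the known series and substitute for the argument.
[(u - pi/6)^0] = sqrt(3)/2;  [(u - pi/6)^1] = -1/2;  [(u - pi/6)^2] = -sqrt(3)/4.
So c_2 = h′′(pi/6)/2! = -sqrt(3)/4.

-sqrt(3)/4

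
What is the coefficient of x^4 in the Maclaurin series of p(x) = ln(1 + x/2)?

-1/64

p(0) = 0
p′(0) = 1/2
p′′(0) = -1/4
p′′′(0) = 1/4
p^(4)(0) = -3/8
The Taylor polynomial is Σ p^(k)(0)/k! · x^k.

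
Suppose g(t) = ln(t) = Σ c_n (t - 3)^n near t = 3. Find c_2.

-1/18

Compute the successive derivatives at the expansion point and divide by k!.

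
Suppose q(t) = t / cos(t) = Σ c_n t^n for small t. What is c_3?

Divide the numerator series by the denominator series (power-series long division).
[t^0] = 0;  [t^1] = 1;  [t^2] = 0;  [t^3] = 1/2.

1/2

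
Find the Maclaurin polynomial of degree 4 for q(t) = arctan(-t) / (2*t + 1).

Multiply the numerator's expansion by the denominator's geometric series.

22*t^4/3 - 11*t^3/3 + 2*t^2 - t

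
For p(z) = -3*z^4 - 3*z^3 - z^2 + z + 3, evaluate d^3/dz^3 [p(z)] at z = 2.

From the series, [(z - 2)^3] p = -27; multiply by 3! = 6 to get -162.

-162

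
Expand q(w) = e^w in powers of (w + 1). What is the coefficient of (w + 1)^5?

e^(-1)/120

[(w + 1)^0] = e^(-1);  [(w + 1)^1] = e^(-1);  [(w + 1)^2] = e^(-1)/2;  [(w + 1)^3] = e^(-1)/6;  [(w + 1)^4] = e^(-1)/24;  [(w + 1)^5] = e^(-1)/120.
So c_5 = q^(5)(-1)/5! = e^(-1)/120.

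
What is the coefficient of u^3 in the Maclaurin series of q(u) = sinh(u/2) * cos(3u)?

Write out both Maclaurin series and multiply, keeping only the needed powers.
q(0) = 0
q′(0) = 1/2
q′′(0) = 0
q′′′(0) = -107/8
So c_3 = q′′′(0)/3! = -107/48.

-107/48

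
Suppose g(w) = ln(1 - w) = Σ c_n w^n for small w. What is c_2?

-1/2

c_2 = g′′(0)/2! = -1/2.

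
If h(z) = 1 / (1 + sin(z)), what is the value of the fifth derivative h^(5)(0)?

-61

Write 1/(1+u) = 1 - u + u^2 - u^3 + ... and substitute the series for u.
From the series, [z^5] h = -61/120; multiply by 5! = 120 to get -61.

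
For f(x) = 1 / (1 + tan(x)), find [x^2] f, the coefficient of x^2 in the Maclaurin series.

1

Write 1/(1+u) = 1 - u + u^2 - u^3 + ... and substitute the series for u.
[x^0] = 1;  [x^1] = -1;  [x^2] = 1.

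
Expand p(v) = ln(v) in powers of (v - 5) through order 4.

[(v - 5)^0] = ln(5);  [(v - 5)^1] = 1/5;  [(v - 5)^2] = -1/50;  [(v - 5)^3] = 1/375;  [(v - 5)^4] = -1/2500.

-(v - 5)^4/2500 + (v - 5)^3/375 - (v - 5)^2/50 + (v - 5)/5 + ln(5)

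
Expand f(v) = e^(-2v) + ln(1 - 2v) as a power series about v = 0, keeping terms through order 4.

Expand each term separately and add.
f(0) = 1
f′(0) = -4
f′′(0) = 0
f′′′(0) = -24
f^(4)(0) = -80
Then c_k = f^(k)(0)/k! gives each Taylor coefficient.

-10*v^4/3 - 4*v^3 - 4*v + 1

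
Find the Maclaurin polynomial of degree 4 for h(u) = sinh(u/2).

Compute the successive derivatives at the expansion point and divide by k!.
h(0) = 0
h′(0) = 1/2
h′′(0) = 0
h′′′(0) = 1/8
h^(4)(0) = 0
Dividing each by k! gives the coefficients c_0, ..., c_4.

u^3/48 + u/2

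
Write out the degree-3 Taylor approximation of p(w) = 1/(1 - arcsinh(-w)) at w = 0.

Let u equal the inner series; expand the outer function in u and truncate.
p(0) = 1
p′(0) = -1
p′′(0) = 2
p′′′(0) = -5

-5*w^3/6 + w^2 - w + 1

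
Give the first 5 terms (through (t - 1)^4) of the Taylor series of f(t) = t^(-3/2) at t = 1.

315*(t - 1)^4/128 - 35*(t - 1)^3/16 + 15*(t - 1)^2/8 - 3*(t - 1)/2 + 1

f(1) = 1
f′(1) = -3/2
f′′(1) = 15/4
f′′′(1) = -105/8
f^(4)(1) = 945/16
The Taylor polynomial is Σ f^(k)(1)/k! · (t - 1)^k.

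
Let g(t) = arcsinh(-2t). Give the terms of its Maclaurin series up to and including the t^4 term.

g(0) = 0
g′(0) = -2
g′′(0) = 0
g′′′(0) = 8
g^(4)(0) = 0

4*t^3/3 - 2*t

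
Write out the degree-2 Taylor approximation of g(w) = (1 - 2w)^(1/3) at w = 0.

-4*w^2/9 - 2*w/3 + 1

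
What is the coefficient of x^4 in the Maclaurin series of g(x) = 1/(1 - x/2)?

Compute the successive derivatives at the expansion point and divide by k!.
g(0) = 1
g′(0) = 1/2
g′′(0) = 1/2
g′′′(0) = 3/4
g^(4)(0) = 3/2

1/16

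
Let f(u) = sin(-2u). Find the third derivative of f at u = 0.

The coefficient of u^3 in the expansion is 4/3, so f′′′(0) = 3! * (4/3) = 8.

8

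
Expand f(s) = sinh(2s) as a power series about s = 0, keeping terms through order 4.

[s^0] = 0;  [s^1] = 2;  [s^2] = 0;  [s^3] = 4/3;  [s^4] = 0.

4*s^3/3 + 2*s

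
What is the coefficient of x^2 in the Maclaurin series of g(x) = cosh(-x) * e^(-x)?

1

Expand each factor separately, then convolve coefficients.
g(0) = 1
g′(0) = -1
g′′(0) = 2
Dividing each by k! gives the coefficients c_0, ..., c_2.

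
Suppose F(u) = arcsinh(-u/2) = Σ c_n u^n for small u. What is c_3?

F(0) = 0
F′(0) = -1/2
F′′(0) = 0
F′′′(0) = 1/8

1/48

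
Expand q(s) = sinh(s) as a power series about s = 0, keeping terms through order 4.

s^3/6 + s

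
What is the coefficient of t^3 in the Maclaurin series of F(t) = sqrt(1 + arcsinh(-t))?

1/48

Compose series: expand the inner function first, then feed it into the outer expansion.
F(0) = 1
F′(0) = -1/2
F′′(0) = -1/4
F′′′(0) = 1/8
So c_3 = F′′′(0)/3! = 1/48.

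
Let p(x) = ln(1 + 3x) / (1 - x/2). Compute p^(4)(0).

-396

Multiply the two series term by term and collect like powers.
From the series, [x^4] p = -33/2; multiply by 4! = 24 to get -396.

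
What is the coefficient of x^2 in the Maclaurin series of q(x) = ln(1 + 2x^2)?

q(0) = 0
q′(0) = 0
q′′(0) = 4

2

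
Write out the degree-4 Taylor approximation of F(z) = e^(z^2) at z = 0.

[z^0] = 1;  [z^1] = 0;  [z^2] = 1;  [z^3] = 0;  [z^4] = 1/2.

z^4/2 + z^2 + 1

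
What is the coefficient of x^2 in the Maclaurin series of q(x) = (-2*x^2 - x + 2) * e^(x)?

Shift and add copies of the series according to the polynomial's terms.
q(0) = 2
q′(0) = 1
q′′(0) = -4
Then c_k = q^(k)(0)/k! gives each Taylor coefficient.

-2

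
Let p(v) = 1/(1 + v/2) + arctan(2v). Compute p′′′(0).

-67/4

Add the two expansions coefficient-wise.
The coefficient of v^3 in the expansion is -67/24, so p′′′(0) = 3! * (-67/24) = -67/4.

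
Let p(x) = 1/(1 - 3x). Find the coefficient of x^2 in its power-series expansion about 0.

9

p(0) = 1
p′(0) = 3
p′′(0) = 18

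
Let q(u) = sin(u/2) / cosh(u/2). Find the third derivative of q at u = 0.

-1/2

Invert the denominator's series and multiply.
The coefficient of u^3 in the expansion is -1/12, so q′′′(0) = 3! * (-1/12) = -1/2.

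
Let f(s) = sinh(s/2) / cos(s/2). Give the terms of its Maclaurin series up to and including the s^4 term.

s^3/12 + s/2

Write the quotient as an unknown series and match coefficients against numerator = denominator · series.
f(0) = 0
f′(0) = 1/2
f′′(0) = 0
f′′′(0) = 1/2
f^(4)(0) = 0
Dividing each by k! gives the coefficients c_0, ..., c_4.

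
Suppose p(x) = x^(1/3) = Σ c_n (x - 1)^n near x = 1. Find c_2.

-1/9

p(1) = 1
p′(1) = 1/3
p′′(1) = -2/9
So c_2 = p′′(1)/2! = -1/9.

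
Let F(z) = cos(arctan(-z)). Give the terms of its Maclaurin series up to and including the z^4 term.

Let u equal the inner series; expand the outer function in u and truncate.
[z^0] = 1;  [z^1] = 0;  [z^2] = -1/2;  [z^3] = 0;  [z^4] = 3/8.

3*z^4/8 - z^2/2 + 1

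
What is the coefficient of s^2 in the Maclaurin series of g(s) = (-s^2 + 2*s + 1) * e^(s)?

Distribute the polynomial across the series and collect like powers.
g(0) = 1
g′(0) = 3
g′′(0) = 3

3/2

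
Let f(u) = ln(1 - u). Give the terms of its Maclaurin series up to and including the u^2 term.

-u^2/2 - u

Differentiate repeatedly and evaluate at the center.
[u^0] = 0;  [u^1] = -1;  [u^2] = -1/2.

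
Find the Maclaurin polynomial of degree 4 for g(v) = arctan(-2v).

8*v^3/3 - 2*v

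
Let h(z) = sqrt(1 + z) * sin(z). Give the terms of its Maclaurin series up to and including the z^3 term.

-7*z^3/24 + z^2/2 + z

Write out both Maclaurin series and multiply, keeping only the needed powers.
h(0) = 0
h′(0) = 1
h′′(0) = 1
h′′′(0) = -7/4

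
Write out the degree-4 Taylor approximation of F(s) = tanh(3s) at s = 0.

-9*s^3 + 3*s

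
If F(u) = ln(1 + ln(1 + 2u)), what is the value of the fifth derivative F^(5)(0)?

7296

Plug the Maclaurin series of the inner function into that of the outer and collect terms.
From the series, [u^5] F = 304/5; multiply by 5! = 120 to get 7296.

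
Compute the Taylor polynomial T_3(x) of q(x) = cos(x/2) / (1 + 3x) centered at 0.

Expand each factor separately, then convolve coefficients.
q(0) = 1
q′(0) = -3
q′′(0) = 71/4
q′′′(0) = -639/4
The Taylor polynomial is Σ q^(k)(0)/k! · x^k.

-213*x^3/8 + 71*x^2/8 - 3*x + 1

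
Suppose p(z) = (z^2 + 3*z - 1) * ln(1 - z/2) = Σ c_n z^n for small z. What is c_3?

-5/6

Distribute the polynomial across the series and collect like powers.
p(0) = 0
p′(0) = 1/2
p′′(0) = -11/4
p′′′(0) = -5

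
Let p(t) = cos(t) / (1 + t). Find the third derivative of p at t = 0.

Multiply the two series term by term and collect like powers.
From the series, [t^3] p = -1/2; multiply by 3! = 6 to get -3.

-3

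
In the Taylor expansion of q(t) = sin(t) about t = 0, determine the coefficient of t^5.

1/120

Apply the Taylor formula c_k = f^(k)(a)/k!.
q(0) = 0
q′(0) = 1
q′′(0) = 0
q′′′(0) = -1
q^(4)(0) = 0
q^(5)(0) = 1
Then c_k = q^(k)(0)/k! gives each Taylor coefficient.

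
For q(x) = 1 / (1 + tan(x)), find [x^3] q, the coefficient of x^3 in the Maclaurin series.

Write 1/(1+u) = 1 - u + u^2 - u^3 + ... and substitute the series for u.
q(0) = 1
q′(0) = -1
q′′(0) = 2
q′′′(0) = -8
Then c_k = q^(k)(0)/k! gives each Taylor coefficient.

-4/3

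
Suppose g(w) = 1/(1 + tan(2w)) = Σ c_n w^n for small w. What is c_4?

Compose series: expand the inner function first, then feed it into the outer expansion.
[w^0] = 1;  [w^1] = -2;  [w^2] = 4;  [w^3] = -32/3;  [w^4] = 80/3.

80/3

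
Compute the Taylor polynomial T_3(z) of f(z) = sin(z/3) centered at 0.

Use the known series and substitute for the argument.
f(0) = 0
f′(0) = 1/3
f′′(0) = 0
f′′′(0) = -1/27
The Taylor polynomial is Σ f^(k)(0)/k! · z^k.

-z^3/162 + z/3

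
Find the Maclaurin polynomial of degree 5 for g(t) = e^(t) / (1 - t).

Write out both Maclaurin series and multiply, keeping only the needed powers.
g(0) = 1
g′(0) = 2
g′′(0) = 5
g′′′(0) = 16
g^(4)(0) = 65
g^(5)(0) = 326
Dividing each by k! gives the coefficients c_0, ..., c_5.

163*t^5/60 + 65*t^4/24 + 8*t^3/3 + 5*t^2/2 + 2*t + 1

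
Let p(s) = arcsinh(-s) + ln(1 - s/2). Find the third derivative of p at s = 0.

Combine the two series term by term.
The coefficient of s^3 in the expansion is 1/8, so p′′′(0) = 3! * (1/8) = 3/4.

3/4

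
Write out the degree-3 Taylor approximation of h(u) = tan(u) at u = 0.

u^3/3 + u

h(0) = 0
h′(0) = 1
h′′(0) = 0
h′′′(0) = 2
Then c_k = h^(k)(0)/k! gives each Taylor coefficient.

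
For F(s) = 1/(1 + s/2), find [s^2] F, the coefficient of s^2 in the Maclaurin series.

1/4

F(0) = 1
F′(0) = -1/2
F′′(0) = 1/2
Dividing each by k! gives the coefficients c_0, ..., c_2.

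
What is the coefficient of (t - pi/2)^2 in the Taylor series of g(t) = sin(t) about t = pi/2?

-1/2

Compute the successive derivatives at the expansion point and divide by k!.
[(t - pi/2)^0] = 1;  [(t - pi/2)^1] = 0;  [(t - pi/2)^2] = -1/2.
So c_2 = g′′(pi/2)/2! = -1/2.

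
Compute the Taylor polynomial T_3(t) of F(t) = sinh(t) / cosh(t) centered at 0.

-t^3/3 + t

Write the quotient as an unknown series and match coefficients against numerator = denominator · series.
F(0) = 0
F′(0) = 1
F′′(0) = 0
F′′′(0) = -2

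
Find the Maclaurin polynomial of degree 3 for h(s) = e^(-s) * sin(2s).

Write out both Maclaurin series and multiply, keeping only the needed powers.
h(0) = 0
h′(0) = 2
h′′(0) = -4
h′′′(0) = -2

-s^3/3 - 2*s^2 + 2*s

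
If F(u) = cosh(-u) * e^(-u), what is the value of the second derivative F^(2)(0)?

2

Take the Cauchy product of the two expansions.
From the series, [u^2] F = 1; multiply by 2! = 2 to get 2.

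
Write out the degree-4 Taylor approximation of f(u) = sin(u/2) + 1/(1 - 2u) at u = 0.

Add the two expansions coefficient-wise.
f(0) = 1
f′(0) = 5/2
f′′(0) = 8
f′′′(0) = 383/8
f^(4)(0) = 384
The Taylor polynomial is Σ f^(k)(0)/k! · u^k.

16*u^4 + 383*u^3/48 + 4*u^2 + 5*u/2 + 1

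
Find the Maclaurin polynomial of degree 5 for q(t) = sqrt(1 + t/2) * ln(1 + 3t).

Take the Cauchy product of the two expansions.
q(0) = 0
q′(0) = 3
q′′(0) = -15/2
q′′′(0) = 747/16
q^(4)(0) = -6849/16
q^(5)(0) = 1327527/256

442509*t^5/10240 - 2283*t^4/128 + 249*t^3/32 - 15*t^2/4 + 3*t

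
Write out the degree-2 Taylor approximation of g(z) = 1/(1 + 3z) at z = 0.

9*z^2 - 3*z + 1

g(0) = 1
g′(0) = -3
g′′(0) = 18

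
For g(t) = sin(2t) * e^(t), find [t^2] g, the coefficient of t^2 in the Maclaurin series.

2

Write out both Maclaurin series and multiply, keeping only the needed powers.
[t^0] = 0;  [t^1] = 2;  [t^2] = 2.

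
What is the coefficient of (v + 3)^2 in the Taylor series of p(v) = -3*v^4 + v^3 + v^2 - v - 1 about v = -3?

p(-3) = -259
p′(-3) = 344
p′′(-3) = -340
Dividing each by k! gives the coefficients c_0, ..., c_2.

-170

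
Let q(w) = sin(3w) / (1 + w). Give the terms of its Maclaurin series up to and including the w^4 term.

3*w^4/2 - 3*w^3/2 - 3*w^2 + 3*w

Multiply the two series term by term and collect like powers.
[w^0] = 0;  [w^1] = 3;  [w^2] = -3;  [w^3] = -3/2;  [w^4] = 3/2.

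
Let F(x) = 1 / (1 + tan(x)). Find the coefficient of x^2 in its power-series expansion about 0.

1

Write 1/(1+u) = 1 - u + u^2 - u^3 + ... and substitute the series for u.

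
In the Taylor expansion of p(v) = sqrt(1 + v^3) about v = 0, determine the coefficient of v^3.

1/2

Differentiate repeatedly and evaluate at the center.
p(0) = 1
p′(0) = 0
p′′(0) = 0
p′′′(0) = 3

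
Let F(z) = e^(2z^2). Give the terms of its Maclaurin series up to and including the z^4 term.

2*z^4 + 2*z^2 + 1

F(0) = 1
F′(0) = 0
F′′(0) = 4
F′′′(0) = 0
F^(4)(0) = 48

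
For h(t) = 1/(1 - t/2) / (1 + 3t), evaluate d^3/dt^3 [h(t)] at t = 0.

Write out both Maclaurin series and multiply, keeping only the needed powers.
The coefficient of t^3 in the expansion is -185/8, so h′′′(0) = 3! * (-185/8) = -555/4.

-555/4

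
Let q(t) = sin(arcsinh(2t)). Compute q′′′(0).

Substitute the inner expansion into the outer series and collect powers.
The coefficient of t^3 in the expansion is -8/3, so q′′′(0) = 3! * (-8/3) = -16.

-16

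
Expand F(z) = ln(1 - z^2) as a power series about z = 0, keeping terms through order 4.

F(0) = 0
F′(0) = 0
F′′(0) = -2
F′′′(0) = 0
F^(4)(0) = -12

-z^4/2 - z^2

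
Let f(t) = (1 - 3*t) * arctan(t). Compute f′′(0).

-6

Distribute the polynomial across the series and collect like powers.
From the series, [t^2] f = -3; multiply by 2! = 2 to get -6.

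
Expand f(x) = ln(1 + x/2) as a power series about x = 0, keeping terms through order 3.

x^3/24 - x^2/8 + x/2

f(0) = 0
f′(0) = 1/2
f′′(0) = -1/4
f′′′(0) = 1/4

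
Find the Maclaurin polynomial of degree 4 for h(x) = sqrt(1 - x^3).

Apply the Taylor formula c_k = f^(k)(a)/k!.
[x^0] = 1;  [x^1] = 0;  [x^2] = 0;  [x^3] = -1/2;  [x^4] = 0.

1 - x^3/2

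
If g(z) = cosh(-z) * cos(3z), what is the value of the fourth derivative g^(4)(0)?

28

Take the Cauchy product of the two expansions.
From the series, [z^4] g = 7/6; multiply by 4! = 24 to get 28.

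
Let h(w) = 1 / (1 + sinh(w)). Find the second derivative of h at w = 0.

2

Use the geometric series for the reciprocal, then substitute.
The coefficient of w^2 in the expansion is 1, so h′′(0) = 2! * (1) = 2.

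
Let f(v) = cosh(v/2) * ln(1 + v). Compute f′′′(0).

11/4

Write out both Maclaurin series and multiply, keeping only the needed powers.
The coefficient of v^3 in the expansion is 11/24, so f′′′(0) = 3! * (11/24) = 11/4.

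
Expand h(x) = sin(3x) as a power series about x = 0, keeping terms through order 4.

h(0) = 0
h′(0) = 3
h′′(0) = 0
h′′′(0) = -27
h^(4)(0) = 0
The Taylor polynomial is Σ h^(k)(0)/k! · x^k.

-9*x^3/2 + 3*x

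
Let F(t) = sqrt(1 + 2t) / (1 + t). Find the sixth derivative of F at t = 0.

Write out both Maclaurin series and multiply, keeping only the needed powers.
From the series, [t^6] F = -61/16; multiply by 6! = 720 to get -2745.

-2745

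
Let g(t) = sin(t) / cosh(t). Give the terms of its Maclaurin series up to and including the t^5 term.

3*t^5/10 - 2*t^3/3 + t

Write the quotient as an unknown series and match coefficients against numerator = denominator · series.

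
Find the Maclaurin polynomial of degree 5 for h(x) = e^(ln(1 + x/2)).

Compose series: expand the inner function first, then feed it into the outer expansion.
[x^0] = 1;  [x^1] = 1/2;  [x^2] = 0;  [x^3] = 0;  [x^4] = 0;  [x^5] = 0.

x/2 + 1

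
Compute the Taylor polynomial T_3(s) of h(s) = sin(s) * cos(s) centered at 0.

-2*s^3/3 + s

Multiply the two series term by term and collect like powers.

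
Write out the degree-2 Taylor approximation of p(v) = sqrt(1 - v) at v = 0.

-v^2/8 - v/2 + 1

[v^0] = 1;  [v^1] = -1/2;  [v^2] = -1/8.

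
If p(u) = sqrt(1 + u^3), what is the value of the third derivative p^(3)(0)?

The coefficient of u^3 in the expansion is 1/2, so p′′′(0) = 3! * (1/2) = 3.

3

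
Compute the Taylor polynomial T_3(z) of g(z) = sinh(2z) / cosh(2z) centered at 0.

-8*z^3/3 + 2*z

Invert the denominator's series and multiply.
[z^0] = 0;  [z^1] = 2;  [z^2] = 0;  [z^3] = -8/3.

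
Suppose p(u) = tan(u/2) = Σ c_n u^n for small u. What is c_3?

p(0) = 0
p′(0) = 1/2
p′′(0) = 0
p′′′(0) = 1/4

1/24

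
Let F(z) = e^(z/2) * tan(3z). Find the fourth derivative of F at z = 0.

Take the Cauchy product of the two expansions.
The coefficient of z^4 in the expansion is 73/16, so F^(4)(0) = 4! * (73/16) = 219/2.

219/2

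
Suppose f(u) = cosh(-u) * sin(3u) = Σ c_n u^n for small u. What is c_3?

-3

Take the Cauchy product of the two expansions.
f(0) = 0
f′(0) = 3
f′′(0) = 0
f′′′(0) = -18
So c_3 = f′′′(0)/3! = -3.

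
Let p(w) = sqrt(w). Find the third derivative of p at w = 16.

From the series, [(w - 16)^3] p = 1/16384; multiply by 3! = 6 to get 3/8192.

3/8192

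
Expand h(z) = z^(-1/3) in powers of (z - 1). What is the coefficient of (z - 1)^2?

2/9

h(1) = 1
h′(1) = -1/3
h′′(1) = 4/9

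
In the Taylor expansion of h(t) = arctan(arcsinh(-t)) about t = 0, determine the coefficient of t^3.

1/2

Substitute the inner expansion into the outer series and collect powers.
h(0) = 0
h′(0) = -1
h′′(0) = 0
h′′′(0) = 3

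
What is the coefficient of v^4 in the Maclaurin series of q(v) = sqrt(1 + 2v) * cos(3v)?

Take the Cauchy product of the two expansions.
q(0) = 1
q′(0) = 1
q′′(0) = -10
q′′′(0) = -24
q^(4)(0) = 120
Dividing each by k! gives the coefficients c_0, ..., c_4.

5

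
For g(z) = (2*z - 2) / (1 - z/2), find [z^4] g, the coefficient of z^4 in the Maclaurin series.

Shift and add copies of the series according to the polynomial's terms.
[z^0] = -2;  [z^1] = 1;  [z^2] = 1/2;  [z^3] = 1/4;  [z^4] = 1/8.
So c_4 = g^(4)(0)/4! = 1/8.

1/8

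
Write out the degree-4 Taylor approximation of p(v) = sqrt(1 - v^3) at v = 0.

1 - v^3/2

Apply the Taylor formula c_k = f^(k)(a)/k!.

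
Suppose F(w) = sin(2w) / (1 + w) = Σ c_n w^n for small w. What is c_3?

2/3

Multiply the two series term by term and collect like powers.
F(0) = 0
F′(0) = 2
F′′(0) = -4
F′′′(0) = 4
Then c_k = F^(k)(0)/k! gives each Taylor coefficient.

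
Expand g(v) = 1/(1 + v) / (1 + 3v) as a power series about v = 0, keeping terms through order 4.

Expand each factor separately, then convolve coefficients.
g(0) = 1
g′(0) = -4
g′′(0) = 26
g′′′(0) = -240
g^(4)(0) = 2904

121*v^4 - 40*v^3 + 13*v^2 - 4*v + 1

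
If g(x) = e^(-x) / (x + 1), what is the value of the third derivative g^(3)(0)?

Expand 1/(denominator) as a geometric series and multiply by the numerator's series.
The coefficient of x^3 in the expansion is -8/3, so g′′′(0) = 3! * (-8/3) = -16.

-16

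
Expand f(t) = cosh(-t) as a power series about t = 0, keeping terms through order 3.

t^2/2 + 1

Compute the successive derivatives at the expansion point and divide by k!.
f(0) = 1
f′(0) = 0
f′′(0) = 1
f′′′(0) = 0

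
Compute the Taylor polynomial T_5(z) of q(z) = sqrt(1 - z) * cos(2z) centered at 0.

-181*z^5/768 + 337*z^4/384 + 15*z^3/16 - 17*z^2/8 - z/2 + 1

Write out both Maclaurin series and multiply, keeping only the needed powers.
[z^0] = 1;  [z^1] = -1/2;  [z^2] = -17/8;  [z^3] = 15/16;  [z^4] = 337/384;  [z^5] = -181/768.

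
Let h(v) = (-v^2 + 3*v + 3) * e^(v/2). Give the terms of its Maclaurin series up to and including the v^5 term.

-47*v^5/3840 - 7*v^4/128 - v^3/16 + 7*v^2/8 + 9*v/2 + 3

Multiply each power in the prefactor through the base expansion.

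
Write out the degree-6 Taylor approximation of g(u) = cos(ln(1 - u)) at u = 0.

-19*u^6/72 - u^5/3 - 5*u^4/12 - u^3/2 - u^2/2 + 1

Let u equal the inner series; expand the outer function in u and truncate.
g(0) = 1
g′(0) = 0
g′′(0) = -1
g′′′(0) = -3
g^(4)(0) = -10
g^(5)(0) = -40
g^(6)(0) = -190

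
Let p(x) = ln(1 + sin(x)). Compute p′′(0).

Plug the Maclaurin series of the inner function into that of the outer and collect terms.
From the series, [x^2] p = -1/2; multiply by 2! = 2 to get -1.

-1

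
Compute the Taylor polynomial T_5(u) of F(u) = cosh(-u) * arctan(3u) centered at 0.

1769*u^5/40 - 15*u^3/2 + 3*u

Write out both Maclaurin series and multiply, keeping only the needed powers.
F(0) = 0
F′(0) = 3
F′′(0) = 0
F′′′(0) = -45
F^(4)(0) = 0
F^(5)(0) = 5307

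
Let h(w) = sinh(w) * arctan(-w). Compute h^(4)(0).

Write out both Maclaurin series and multiply, keeping only the needed powers.
The coefficient of w^4 in the expansion is 1/6, so h^(4)(0) = 4! * (1/6) = 4.

4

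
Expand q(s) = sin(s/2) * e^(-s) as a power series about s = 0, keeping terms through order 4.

Expand each factor separately, then convolve coefficients.
[s^0] = 0;  [s^1] = 1/2;  [s^2] = -1/2;  [s^3] = 11/48;  [s^4] = -1/16.

-s^4/16 + 11*s^3/48 - s^2/2 + s/2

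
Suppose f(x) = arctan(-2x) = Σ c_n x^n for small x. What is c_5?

f(0) = 0
f′(0) = -2
f′′(0) = 0
f′′′(0) = 16
f^(4)(0) = 0
f^(5)(0) = -768
So c_5 = f^(5)(0)/5! = -32/5.

-32/5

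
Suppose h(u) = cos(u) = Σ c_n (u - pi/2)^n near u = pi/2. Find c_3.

1/6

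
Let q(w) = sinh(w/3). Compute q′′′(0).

1/27

Compute the successive derivatives at the expansion point and divide by k!.
The coefficient of w^3 in the expansion is 1/162, so q′′′(0) = 3! * (1/162) = 1/27.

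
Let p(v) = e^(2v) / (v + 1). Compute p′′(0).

Multiply the numerator's expansion by the denominator's geometric series.
From the series, [v^2] p = 1; multiply by 2! = 2 to get 2.

2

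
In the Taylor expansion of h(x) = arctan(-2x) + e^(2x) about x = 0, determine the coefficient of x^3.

Combine the two series term by term.
h(0) = 1
h′(0) = 0
h′′(0) = 4
h′′′(0) = 24
Then c_k = h^(k)(0)/k! gives each Taylor coefficient.

4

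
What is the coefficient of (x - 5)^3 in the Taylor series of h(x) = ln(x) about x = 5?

1/375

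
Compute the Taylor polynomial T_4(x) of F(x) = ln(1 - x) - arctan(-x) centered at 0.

Add the two expansions coefficient-wise.

-x^4/4 - 2*x^3/3 - x^2/2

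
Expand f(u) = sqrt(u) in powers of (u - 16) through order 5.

7*(u - 16)^5/67108864 - 5*(u - 16)^4/2097152 + (u - 16)^3/16384 - (u - 16)^2/512 + (u - 16)/8 + 4

[(u - 16)^0] = 4;  [(u - 16)^1] = 1/8;  [(u - 16)^2] = -1/512;  [(u - 16)^3] = 1/16384;  [(u - 16)^4] = -5/2097152;  [(u - 16)^5] = 7/67108864.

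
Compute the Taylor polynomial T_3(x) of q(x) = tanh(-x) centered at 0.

x^3/3 - x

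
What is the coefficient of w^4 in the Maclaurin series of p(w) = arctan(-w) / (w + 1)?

2/3

Use 1/(1 - r) = Σ r^k on the denominator, then take the Cauchy product.
[w^0] = 0;  [w^1] = -1;  [w^2] = 1;  [w^3] = -2/3;  [w^4] = 2/3.
So c_4 = p^(4)(0)/4! = 2/3.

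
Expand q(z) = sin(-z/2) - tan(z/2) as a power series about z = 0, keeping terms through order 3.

-z^3/48 - z

Add the two expansions coefficient-wise.
[z^0] = 0;  [z^1] = -1;  [z^2] = 0;  [z^3] = -1/48.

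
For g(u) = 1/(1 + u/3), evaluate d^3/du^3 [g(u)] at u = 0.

From the series, [u^3] g = -1/27; multiply by 3! = 6 to get -2/9.

-2/9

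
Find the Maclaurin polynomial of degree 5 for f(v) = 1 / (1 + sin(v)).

-61*v^5/120 + 2*v^4/3 - 5*v^3/6 + v^2 - v + 1

Write 1/(1+u) = 1 - u + u^2 - u^3 + ... and substitute the series for u.
f(0) = 1
f′(0) = -1
f′′(0) = 2
f′′′(0) = -5
f^(4)(0) = 16
f^(5)(0) = -61
Then c_k = f^(k)(0)/k! gives each Taylor coefficient.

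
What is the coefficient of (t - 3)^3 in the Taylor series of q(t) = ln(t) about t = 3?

q(3) = ln(3)
q′(3) = 1/3
q′′(3) = -1/9
q′′′(3) = 2/27

1/81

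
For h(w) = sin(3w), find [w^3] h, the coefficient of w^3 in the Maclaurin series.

-9/2

Compute the successive derivatives at the expansion point and divide by k!.
So c_3 = h′′′(0)/3! = -9/2.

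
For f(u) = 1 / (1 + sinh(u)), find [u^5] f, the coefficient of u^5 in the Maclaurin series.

-181/120

Expand as Σ (-1)^k u^k with u equal to the inner function's series.
f(0) = 1
f′(0) = -1
f′′(0) = 2
f′′′(0) = -7
f^(4)(0) = 32
f^(5)(0) = -181
So c_5 = f^(5)(0)/5! = -181/120.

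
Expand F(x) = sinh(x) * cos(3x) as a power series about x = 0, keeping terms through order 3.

-13*x^3/3 + x

Write out both Maclaurin series and multiply, keeping only the needed powers.
[x^0] = 0;  [x^1] = 1;  [x^2] = 0;  [x^3] = -13/3.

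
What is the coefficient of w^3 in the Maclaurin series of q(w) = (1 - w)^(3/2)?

q(0) = 1
q′(0) = -3/2
q′′(0) = 3/4
q′′′(0) = 3/8

1/16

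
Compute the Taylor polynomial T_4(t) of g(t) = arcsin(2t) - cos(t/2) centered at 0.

-t^4/384 + 4*t^3/3 + t^2/8 + 2*t - 1

Add the two expansions coefficient-wise.
[t^0] = -1;  [t^1] = 2;  [t^2] = 1/8;  [t^3] = 4/3;  [t^4] = -1/384.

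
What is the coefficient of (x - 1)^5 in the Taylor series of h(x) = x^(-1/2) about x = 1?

[(x - 1)^0] = 1;  [(x - 1)^1] = -1/2;  [(x - 1)^2] = 3/8;  [(x - 1)^3] = -5/16;  [(x - 1)^4] = 35/128;  [(x - 1)^5] = -63/256.
So c_5 = h^(5)(1)/5! = -63/256.

-63/256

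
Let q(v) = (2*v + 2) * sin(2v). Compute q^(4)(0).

Shift and add copies of the series according to the polynomial's terms.
The coefficient of v^4 in the expansion is -8/3, so q^(4)(0) = 4! * (-8/3) = -64.

-64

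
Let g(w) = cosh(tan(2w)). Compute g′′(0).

Plug the Maclaurin series of the inner function into that of the outer and collect terms.
The coefficient of w^2 in the expansion is 2, so g′′(0) = 2! * (2) = 4.

4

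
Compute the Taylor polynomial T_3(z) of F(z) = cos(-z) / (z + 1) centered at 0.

-z^3/2 + z^2/2 - z + 1

Multiply the numerator's expansion by the denominator's geometric series.
[z^0] = 1;  [z^1] = -1;  [z^2] = 1/2;  [z^3] = -1/2.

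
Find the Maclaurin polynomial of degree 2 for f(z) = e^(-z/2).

z^2/8 - z/2 + 1

Differentiate repeatedly and evaluate at the center.
f(0) = 1
f′(0) = -1/2
f′′(0) = 1/4
Then c_k = f^(k)(0)/k! gives each Taylor coefficient.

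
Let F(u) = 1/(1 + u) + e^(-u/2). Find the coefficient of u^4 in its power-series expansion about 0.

Combine the two series term by term.
[u^0] = 2;  [u^1] = -3/2;  [u^2] = 9/8;  [u^3] = -49/48;  [u^4] = 385/384.
So c_4 = F^(4)(0)/4! = 385/384.

385/384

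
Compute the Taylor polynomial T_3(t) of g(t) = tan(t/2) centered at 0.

g(0) = 0
g′(0) = 1/2
g′′(0) = 0
g′′′(0) = 1/4
The Taylor polynomial is Σ g^(k)(0)/k! · t^k.

t^3/24 + t/2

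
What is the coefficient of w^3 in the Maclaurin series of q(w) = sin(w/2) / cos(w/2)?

1/24

Write the quotient as an unknown series and match coefficients against numerator = denominator · series.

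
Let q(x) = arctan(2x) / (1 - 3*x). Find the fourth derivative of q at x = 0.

Multiply the numerator's expansion by the denominator's geometric series.
The coefficient of x^4 in the expansion is 46, so q^(4)(0) = 4! * (46) = 1104.

1104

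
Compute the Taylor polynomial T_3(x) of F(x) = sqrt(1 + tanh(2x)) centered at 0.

-5*x^3/6 - x^2/2 + x + 1

Substitute the inner expansion into the outer series and collect powers.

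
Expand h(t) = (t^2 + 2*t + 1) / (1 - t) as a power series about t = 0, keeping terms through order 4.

Shift and add copies of the series according to the polynomial's terms.
h(0) = 1
h′(0) = 3
h′′(0) = 8
h′′′(0) = 24
h^(4)(0) = 96
Then c_k = h^(k)(0)/k! gives each Taylor coefficient.

4*t^4 + 4*t^3 + 4*t^2 + 3*t + 1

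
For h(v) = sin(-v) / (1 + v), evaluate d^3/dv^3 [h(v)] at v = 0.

-5

Expand each factor separately, then convolve coefficients.
The coefficient of v^3 in the expansion is -5/6, so h′′′(0) = 3! * (-5/6) = -5.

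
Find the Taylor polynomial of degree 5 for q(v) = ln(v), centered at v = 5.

(v - 5)^5/15625 - (v - 5)^4/2500 + (v - 5)^3/375 - (v - 5)^2/50 + (v - 5)/5 + ln(5)

q(5) = ln(5)
q′(5) = 1/5
q′′(5) = -1/25
q′′′(5) = 2/125
q^(4)(5) = -6/625
q^(5)(5) = 24/3125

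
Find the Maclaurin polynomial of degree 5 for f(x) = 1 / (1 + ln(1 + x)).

Use the geometric series for the reciprocal, then substitute.
[x^0] = 1;  [x^1] = -1;  [x^2] = 3/2;  [x^3] = -7/3;  [x^4] = 11/3;  [x^5] = -347/60.

-347*x^5/60 + 11*x^4/3 - 7*x^3/3 + 3*x^2/2 - x + 1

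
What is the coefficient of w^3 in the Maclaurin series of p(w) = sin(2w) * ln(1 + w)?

Write out both Maclaurin series and multiply, keeping only the needed powers.
[w^0] = 0;  [w^1] = 0;  [w^2] = 2;  [w^3] = -1.

-1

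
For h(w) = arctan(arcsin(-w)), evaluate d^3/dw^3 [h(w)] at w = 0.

1

Let u equal the inner series; expand the outer function in u and truncate.
From the series, [w^3] h = 1/6; multiply by 3! = 6 to get 1.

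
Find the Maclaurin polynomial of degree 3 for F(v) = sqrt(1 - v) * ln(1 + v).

Expand each factor separately, then convolve coefficients.
F(0) = 0
F′(0) = 1
F′′(0) = -2
F′′′(0) = 11/4

11*v^3/24 - v^2 + v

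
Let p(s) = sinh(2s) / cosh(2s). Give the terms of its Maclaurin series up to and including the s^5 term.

Invert the denominator's series and multiply.
p(0) = 0
p′(0) = 2
p′′(0) = 0
p′′′(0) = -16
p^(4)(0) = 0
p^(5)(0) = 512
Then c_k = p^(k)(0)/k! gives each Taylor coefficient.

64*s^5/15 - 8*s^3/3 + 2*s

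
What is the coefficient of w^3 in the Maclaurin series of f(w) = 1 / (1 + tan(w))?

-4/3

Expand as Σ (-1)^k u^k with u equal to the inner function's series.
[w^0] = 1;  [w^1] = -1;  [w^2] = 1;  [w^3] = -4/3.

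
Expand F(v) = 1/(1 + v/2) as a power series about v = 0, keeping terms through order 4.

v^4/16 - v^3/8 + v^2/4 - v/2 + 1

F(0) = 1
F′(0) = -1/2
F′′(0) = 1/2
F′′′(0) = -3/4
F^(4)(0) = 3/2
The Taylor polynomial is Σ F^(k)(0)/k! · v^k.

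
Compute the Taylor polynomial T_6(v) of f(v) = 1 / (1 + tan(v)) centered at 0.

Write 1/(1+u) = 1 - u + u^2 - u^3 + ... and substitute the series for u.

122*v^6/45 - 32*v^5/15 + 5*v^4/3 - 4*v^3/3 + v^2 - v + 1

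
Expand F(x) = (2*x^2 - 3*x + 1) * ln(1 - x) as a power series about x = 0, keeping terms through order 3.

-5*x^3/6 + 5*x^2/2 - x

Distribute the polynomial across the series and collect like powers.
F(0) = 0
F′(0) = -1
F′′(0) = 5
F′′′(0) = -5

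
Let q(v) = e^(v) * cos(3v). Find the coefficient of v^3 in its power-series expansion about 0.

Write out both Maclaurin series and multiply, keeping only the needed powers.
[v^0] = 1;  [v^1] = 1;  [v^2] = -4;  [v^3] = -13/3.

-13/3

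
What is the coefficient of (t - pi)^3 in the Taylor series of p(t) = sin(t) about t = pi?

1/6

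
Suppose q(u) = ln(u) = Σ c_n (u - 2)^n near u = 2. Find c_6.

-1/384

[(u - 2)^0] = ln(2);  [(u - 2)^1] = 1/2;  [(u - 2)^2] = -1/8;  [(u - 2)^3] = 1/24;  [(u - 2)^4] = -1/64;  [(u - 2)^5] = 1/160;  [(u - 2)^6] = -1/384.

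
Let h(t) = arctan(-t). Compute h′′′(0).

Apply the Taylor formula c_k = f^(k)(a)/k!.
From the series, [t^3] h = 1/3; multiply by 3! = 6 to get 2.

2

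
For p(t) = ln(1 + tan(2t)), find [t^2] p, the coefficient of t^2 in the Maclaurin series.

Plug the Maclaurin series of the inner function into that of the outer and collect terms.
[t^0] = 0;  [t^1] = 2;  [t^2] = -2.
So c_2 = p′′(0)/2! = -2.

-2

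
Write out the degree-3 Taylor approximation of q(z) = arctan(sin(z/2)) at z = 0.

-z^3/16 + z/2

Let u equal the inner series; expand the outer function in u and truncate.
[z^0] = 0;  [z^1] = 1/2;  [z^2] = 0;  [z^3] = -1/16.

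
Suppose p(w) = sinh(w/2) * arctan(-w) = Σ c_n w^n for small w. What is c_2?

Expand each factor separately, then convolve coefficients.
p(0) = 0
p′(0) = 0
p′′(0) = -1
Then c_k = p^(k)(0)/k! gives each Taylor coefficient.

-1/2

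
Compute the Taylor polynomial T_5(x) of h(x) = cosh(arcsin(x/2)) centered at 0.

5*x^4/384 + x^2/8 + 1

Let u equal the inner series; expand the outer function in u and truncate.
[x^0] = 1;  [x^1] = 0;  [x^2] = 1/8;  [x^3] = 0;  [x^4] = 5/384;  [x^5] = 0.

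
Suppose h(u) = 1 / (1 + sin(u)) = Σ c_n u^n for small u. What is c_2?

1

Expand as Σ (-1)^k u^k with u equal to the inner function's series.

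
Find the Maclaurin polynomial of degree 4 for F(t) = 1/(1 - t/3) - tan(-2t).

Add the two expansions coefficient-wise.
[t^0] = 1;  [t^1] = 7/3;  [t^2] = 1/9;  [t^3] = 73/27;  [t^4] = 1/81.

t^4/81 + 73*t^3/27 + t^2/9 + 7*t/3 + 1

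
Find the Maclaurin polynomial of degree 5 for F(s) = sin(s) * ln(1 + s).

Multiply the two series term by term and collect like powers.
F(0) = 0
F′(0) = 0
F′′(0) = 2
F′′′(0) = -3
F^(4)(0) = 4
F^(5)(0) = -20

-s^5/6 + s^4/6 - s^3/2 + s^2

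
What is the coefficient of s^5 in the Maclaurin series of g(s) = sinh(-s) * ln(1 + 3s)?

21

Expand each factor separately, then convolve coefficients.
So c_5 = g^(5)(0)/5! = 21.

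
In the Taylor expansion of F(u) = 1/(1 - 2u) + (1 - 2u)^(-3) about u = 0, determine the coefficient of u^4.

256

Combine the two series term by term.
F(0) = 2
F′(0) = 8
F′′(0) = 56
F′′′(0) = 528
F^(4)(0) = 6144
So c_4 = F^(4)(0)/4! = 256.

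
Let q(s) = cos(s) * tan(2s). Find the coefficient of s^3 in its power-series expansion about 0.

5/3

Multiply the two series term by term and collect like powers.
q(0) = 0
q′(0) = 2
q′′(0) = 0
q′′′(0) = 10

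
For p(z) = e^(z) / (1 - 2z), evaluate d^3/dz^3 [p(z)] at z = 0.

Write out both Maclaurin series and multiply, keeping only the needed powers.
From the series, [z^3] p = 79/6; multiply by 3! = 6 to get 79.

79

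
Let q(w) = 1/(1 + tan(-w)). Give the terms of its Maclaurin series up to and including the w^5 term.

Plug the Maclaurin series of the inner function into that of the outer and collect terms.
q(0) = 1
q′(0) = 1
q′′(0) = 2
q′′′(0) = 8
q^(4)(0) = 40
q^(5)(0) = 256
Then c_k = q^(k)(0)/k! gives each Taylor coefficient.

32*w^5/15 + 5*w^4/3 + 4*w^3/3 + w^2 + w + 1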